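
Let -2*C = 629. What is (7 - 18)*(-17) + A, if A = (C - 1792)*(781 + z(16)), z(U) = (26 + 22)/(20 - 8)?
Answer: -3306831/2 ≈ -1.6534e+6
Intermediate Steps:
C = -629/2 (C = -1/2*629 = -629/2 ≈ -314.50)
z(U) = 4 (z(U) = 48/12 = 48*(1/12) = 4)
A = -3307205/2 (A = (-629/2 - 1792)*(781 + 4) = -4213/2*785 = -3307205/2 ≈ -1.6536e+6)
(7 - 18)*(-17) + A = (7 - 18)*(-17) - 3307205/2 = -11*(-17) - 3307205/2 = 187 - 3307205/2 = -3306831/2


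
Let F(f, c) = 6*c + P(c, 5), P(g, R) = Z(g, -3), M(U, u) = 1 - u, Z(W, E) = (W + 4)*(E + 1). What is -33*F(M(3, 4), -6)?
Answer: 1056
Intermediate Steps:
Z(W, E) = (1 + E)*(4 + W) (Z(W, E) = (4 + W)*(1 + E) = (1 + E)*(4 + W))
P(g, R) = -8 - 2*g (P(g, R) = 4 + g + 4*(-3) - 3*g = 4 + g - 12 - 3*g = -8 - 2*g)
F(f, c) = -8 + 4*c (F(f, c) = 6*c + (-8 - 2*c) = -8 + 4*c)
-33*F(M(3, 4), -6) = -33*(-8 + 4*(-6)) = -33*(-8 - 24) = -33*(-32) = 1056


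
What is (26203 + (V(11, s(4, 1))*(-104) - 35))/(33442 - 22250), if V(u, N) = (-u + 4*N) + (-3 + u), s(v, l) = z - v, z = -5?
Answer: 3778/1399 ≈ 2.7005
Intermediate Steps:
s(v, l) = -5 - v
V(u, N) = -3 + 4*N
(26203 + (V(11, s(4, 1))*(-104) - 35))/(33442 - 22250) = (26203 + ((-3 + 4*(-5 - 1*4))*(-104) - 35))/(33442 - 22250) = (26203 + ((-3 + 4*(-5 - 4))*(-104) - 35))/11192 = (26203 + ((-3 + 4*(-9))*(-104) - 35))*(1/11192) = (26203 + ((-3 - 36)*(-104) - 35))*(1/11192) = (26203 + (-39*(-104) - 35))*(1/11192) = (26203 + (4056 - 35))*(1/11192) = (26203 + 4021)*(1/11192) = 30224*(1/11192) = 3778/1399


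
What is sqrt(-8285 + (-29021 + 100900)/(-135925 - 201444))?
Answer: 2*I*sqrt(235751268012559)/337369 ≈ 91.023*I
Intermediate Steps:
sqrt(-8285 + (-29021 + 100900)/(-135925 - 201444)) = sqrt(-8285 + 71879/(-337369)) = sqrt(-8285 + 71879*(-1/337369)) = sqrt(-8285 - 71879/337369) = sqrt(-2795174044/337369) = 2*I*sqrt(235751268012559)/337369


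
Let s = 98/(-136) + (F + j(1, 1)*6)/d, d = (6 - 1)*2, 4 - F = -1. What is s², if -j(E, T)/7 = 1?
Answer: 2259009/115600 ≈ 19.542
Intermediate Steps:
F = 5 (F = 4 - 1*(-1) = 4 + 1 = 5)
j(E, T) = -7 (j(E, T) = -7*1 = -7)
d = 10 (d = 5*2 = 10)
s = -1503/340 (s = 98/(-136) + (5 - 7*6)/10 = 98*(-1/136) + (5 - 42)*(⅒) = -49/68 - 37*⅒ = -49/68 - 37/10 = -1503/340 ≈ -4.4206)
s² = (-1503/340)² = 2259009/115600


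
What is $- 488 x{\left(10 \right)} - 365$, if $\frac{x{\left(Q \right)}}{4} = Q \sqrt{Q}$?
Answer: $-365 - 19520 \sqrt{10} \approx -62093.0$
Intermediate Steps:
$x{\left(Q \right)} = 4 Q^{\frac{3}{2}}$ ($x{\left(Q \right)} = 4 Q \sqrt{Q} = 4 Q^{\frac{3}{2}}$)
$- 488 x{\left(10 \right)} - 365 = - 488 \cdot 4 \cdot 10^{\frac{3}{2}} - 365 = - 488 \cdot 4 \cdot 10 \sqrt{10} - 365 = - 488 \cdot 40 \sqrt{10} - 365 = - 19520 \sqrt{10} - 365 = -365 - 19520 \sqrt{10}$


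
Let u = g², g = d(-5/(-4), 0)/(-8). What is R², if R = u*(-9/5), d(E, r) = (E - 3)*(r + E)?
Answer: 4862025/268435456 ≈ 0.018112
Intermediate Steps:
d(E, r) = (-3 + E)*(E + r)
g = 35/128 (g = ((-5/(-4))² - (-15)/(-4) - 3*0 - 5/(-4)*0)/(-8) = ((-5*(-¼))² - (-15)*(-1)/4 + 0 - 5*(-¼)*0)*(-⅛) = ((5/4)² - 3*5/4 + 0 + (5/4)*0)*(-⅛) = (25/16 - 15/4 + 0 + 0)*(-⅛) = -35/16*(-⅛) = 35/128 ≈ 0.27344)
u = 1225/16384 (u = (35/128)² = 1225/16384 ≈ 0.074768)
R = -2205/16384 (R = 1225*(-9/5)/16384 = 1225*(-9*⅕)/16384 = (1225/16384)*(-9/5) = -2205/16384 ≈ -0.13458)
R² = (-2205/16384)² = 4862025/268435456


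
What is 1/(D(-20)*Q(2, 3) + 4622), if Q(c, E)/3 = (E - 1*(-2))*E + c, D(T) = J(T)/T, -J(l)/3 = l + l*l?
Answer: 1/7529 ≈ 0.00013282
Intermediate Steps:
J(l) = -3*l - 3*l**2 (J(l) = -3*(l + l*l) = -3*(l + l**2) = -3*l - 3*l**2)
D(T) = -3 - 3*T (D(T) = (-3*T*(1 + T))/T = -3 - 3*T)
Q(c, E) = 3*c + 3*E*(2 + E) (Q(c, E) = 3*((E - 1*(-2))*E + c) = 3*((E + 2)*E + c) = 3*((2 + E)*E + c) = 3*(E*(2 + E) + c) = 3*(c + E*(2 + E)) = 3*c + 3*E*(2 + E))
1/(D(-20)*Q(2, 3) + 4622) = 1/((-3 - 3*(-20))*(3*2 + 3*3**2 + 6*3) + 4622) = 1/((-3 + 60)*(6 + 3*9 + 18) + 4622) = 1/(57*(6 + 27 + 18) + 4622) = 1/(57*51 + 4622) = 1/(2907 + 4622) = 1/7529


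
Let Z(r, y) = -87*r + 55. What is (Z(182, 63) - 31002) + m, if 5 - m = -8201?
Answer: -38575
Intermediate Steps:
m = 8206 (m = 5 - 1*(-8201) = 5 + 8201 = 8206)
Z(r, y) = 55 - 87*r
(Z(182, 63) - 31002) + m = ((55 - 87*182) - 31002) + 8206 = ((55 - 15834) - 31002) + 8206 = (-15779 - 31002) + 8206 = -46781 + 8206 = -38575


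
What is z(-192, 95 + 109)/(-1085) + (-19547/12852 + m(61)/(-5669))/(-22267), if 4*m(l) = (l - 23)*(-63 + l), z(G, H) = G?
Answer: 44515299889001/251460966913380 ≈ 0.17703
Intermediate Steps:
m(l) = (-63 + l)*(-23 + l)/4 (m(l) = ((l - 23)*(-63 + l))/4 = ((-23 + l)*(-63 + l))/4 = ((-63 + l)*(-23 + l))/4 = (-63 + l)*(-23 + l)/4)
z(-192, 95 + 109)/(-1085) + (-19547/12852 + m(61)/(-5669))/(-22267) = -192/(-1085) + (-19547/12852 + (1449/4 - 43/2*61 + (¼)*61²)/(-5669))/(-22267) = -192*(-1/1085) + (-19547*1/12852 + (1449/4 - 2623/2 + (¼)*3721)*(-1/5669))*(-1/22267) = 192/1085 + (-19547/12852 + (1449/4 - 2623/2 + 3721/4)*(-1/5669))*(-1/22267) = 192/1085 + (-19547/12852 - 19*(-1/5669))*(-1/22267) = 192/1085 + (-19547/12852 + 19/5669)*(-1/22267) = 192/1085 - 110567755/72857988*(-1/22267) = 192/1085 + 110567755/1622328818796 = 44515299889001/251460966913380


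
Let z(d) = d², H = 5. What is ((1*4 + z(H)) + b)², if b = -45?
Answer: 256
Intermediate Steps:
((1*4 + z(H)) + b)² = ((1*4 + 5²) - 45)² = ((4 + 25) - 45)² = (29 - 45)² = (-16)² = 256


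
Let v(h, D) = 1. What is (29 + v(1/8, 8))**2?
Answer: 900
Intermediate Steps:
(29 + v(1/8, 8))**2 = (29 + 1)**2 = 30**2 = 900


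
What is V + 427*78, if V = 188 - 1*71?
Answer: 33423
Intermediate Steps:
V = 117 (V = 188 - 71 = 117)
V + 427*78 = 117 + 427*78 = 117 + 33306 = 33423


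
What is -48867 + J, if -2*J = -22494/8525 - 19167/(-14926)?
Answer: -12435907409331/254488300 ≈ -48866.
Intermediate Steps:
J = 172346769/254488300 (J = -(-22494/8525 - 19167/(-14926))/2 = -(-22494*1/8525 - 19167*(-1/14926))/2 = -(-22494/8525 + 19167/14926)/2 = -1/2*(-172346769/127244150) = 172346769/254488300 ≈ 0.67723)
-48867 + J = -48867 + 172346769/254488300 = -12435907409331/254488300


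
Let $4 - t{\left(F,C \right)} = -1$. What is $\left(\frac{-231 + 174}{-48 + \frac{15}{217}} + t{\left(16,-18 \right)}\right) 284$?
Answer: $\frac{6094072}{3467} \approx 1757.7$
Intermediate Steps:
$t{\left(F,C \right)} = 5$ ($t{\left(F,C \right)} = 4 - -1 = 4 + 1 = 5$)
$\left(\frac{-231 + 174}{-48 + \frac{15}{217}} + t{\left(16,-18 \right)}\right) 284 = \left(\frac{-231 + 174}{-48 + \frac{15}{217}} + 5\right) 284 = \left(- \frac{57}{-48 + 15 \cdot \frac{1}{217}} + 5\right) 284 = \left(- \frac{57}{-48 + \frac{15}{217}} + 5\right) 284 = \left(- \frac{57}{- \frac{10401}{217}} + 5\right) 284 = \left(\left(-57\right) \left(- \frac{217}{10401}\right) + 5\right) 284 = \left(\frac{4123}{3467} + 5\right) 284 = \frac{21458}{3467} \cdot 284 = \frac{6094072}{3467}$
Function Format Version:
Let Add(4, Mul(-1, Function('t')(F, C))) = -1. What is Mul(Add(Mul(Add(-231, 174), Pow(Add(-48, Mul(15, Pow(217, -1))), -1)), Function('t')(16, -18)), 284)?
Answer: Rational(6094072, 3467) ≈ 1757.7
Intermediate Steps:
Function('t')(F, C) = 5 (Function('t')(F, C) = Add(4, Mul(-1, -1)) = Add(4, 1) = 5)
Mul(Add(Mul(Add(-231, 174), Pow(Add(-48, Mul(15, Pow(217, -1))), -1)), Function('t')(16, -18)), 284) = Mul(Add(Mul(Add(-231, 174), Pow(Add(-48, Mul(15, Pow(217, -1))), -1)), 5), 284) = Mul(Add(Mul(-57, Pow(Add(-48, Mul(15, Rational(1, 217))), -1)), 5), 284) = Mul(Add(Mul(-57, Pow(Add(-48, Rational(15, 217)), -1)), 5), 284) = Mul(Add(Mul(-57, Pow(Rational(-10401, 217), -1)), 5), 284) = Mul(Add(Mul(-57, Rational(-217, 10401)), 5), 284) = Mul(Add(Rational(4123, 3467), 5), 284) = Mul(Rational(21458, 3467), 284) = Rational(6094072, 3467)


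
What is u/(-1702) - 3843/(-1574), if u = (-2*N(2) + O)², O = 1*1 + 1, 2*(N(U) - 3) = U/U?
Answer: 1625359/669737 ≈ 2.4269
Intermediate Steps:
N(U) = 7/2 (N(U) = 3 + (U/U)/2 = 3 + (½)*1 = 3 + ½ = 7/2)
O = 2 (O = 1 + 1 = 2)
u = 25 (u = (-2*7/2 + 2)² = (-7 + 2)² = (-5)² = 25)
u/(-1702) - 3843/(-1574) = 25/(-1702) - 3843/(-1574) = 25*(-1/1702) - 3843*(-1/1574) = -25/1702 + 3843/1574 = 1625359/669737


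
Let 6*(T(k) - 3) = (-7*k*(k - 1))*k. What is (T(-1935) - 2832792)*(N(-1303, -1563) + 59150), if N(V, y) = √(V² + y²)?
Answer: 500061399760650 + 8454123411*√4140778 ≈ 5.1726e+14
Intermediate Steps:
T(k) = 3 - 7*k²*(-1 + k)/6 (T(k) = 3 + ((-7*k*(k - 1))*k)/6 = 3 + ((-7*k*(-1 + k))*k)/6 = 3 + (-7*k²*(-1 + k))/6 = 3 - 7*k²*(-1 + k)/6)
(T(-1935) - 2832792)*(N(-1303, -1563) + 59150) = ((3 - 7/6*(-1935)³ + (7/6)*(-1935)²) - 2832792)*(√((-1303)² + (-1563)²) + 59150) = ((3 - 7/6*(-7245075375) + (7/6)*3744225) - 2832792)*(√(1697809 + 2442969) + 59150) = ((3 + 16905175875/2 + 8736525/2) - 2832792)*(√4140778 + 59150) = (8456956203 - 2832792)*(59150 + √4140778) = 8454123411*(59150 + √4140778) = 500061399760650 + 8454123411*√4140778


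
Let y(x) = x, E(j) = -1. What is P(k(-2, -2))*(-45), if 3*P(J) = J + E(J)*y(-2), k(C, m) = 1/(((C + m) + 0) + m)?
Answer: -55/2 ≈ -27.500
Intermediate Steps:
k(C, m) = 1/(C + 2*m) (k(C, m) = 1/((C + m) + m) = 1/(C + 2*m))
P(J) = ⅔ + J/3 (P(J) = (J - 1*(-2))/3 = (J + 2)/3 = (2 + J)/3 = ⅔ + J/3)
P(k(-2, -2))*(-45) = (⅔ + 1/(3*(-2 + 2*(-2))))*(-45) = (⅔ + 1/(3*(-2 - 4)))*(-45) = (⅔ + (⅓)/(-6))*(-45) = (⅔ + (⅓)*(-⅙))*(-45) = (⅔ - 1/18)*(-45) = (11/18)*(-45) = -55/2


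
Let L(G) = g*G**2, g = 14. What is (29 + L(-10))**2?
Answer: 2042041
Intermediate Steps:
L(G) = 14*G**2
(29 + L(-10))**2 = (29 + 14*(-10)**2)**2 = (29 + 14*100)**2 = (29 + 1400)**2 = 1429**2 = 2042041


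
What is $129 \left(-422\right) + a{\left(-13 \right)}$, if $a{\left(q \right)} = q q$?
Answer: $-54269$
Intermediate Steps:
$a{\left(q \right)} = q^{2}$
$129 \left(-422\right) + a{\left(-13 \right)} = 129 \left(-422\right) + \left(-13\right)^{2} = -54438 + 169 = -54269$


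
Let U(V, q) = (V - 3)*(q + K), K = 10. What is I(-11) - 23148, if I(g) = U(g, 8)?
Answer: -23400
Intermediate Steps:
U(V, q) = (-3 + V)*(10 + q) (U(V, q) = (V - 3)*(q + 10) = (-3 + V)*(10 + q))
I(g) = -54 + 18*g (I(g) = -30 - 3*8 + 10*g + g*8 = -30 - 24 + 10*g + 8*g = -54 + 18*g)
I(-11) - 23148 = (-54 + 18*(-11)) - 23148 = (-54 - 198) - 23148 = -252 - 23148 = -23400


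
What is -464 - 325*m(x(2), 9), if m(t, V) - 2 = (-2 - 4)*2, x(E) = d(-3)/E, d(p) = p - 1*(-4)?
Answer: 2786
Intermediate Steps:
d(p) = 4 + p (d(p) = p + 4 = 4 + p)
x(E) = 1/E (x(E) = (4 - 3)/E = 1/E)
m(t, V) = -10 (m(t, V) = 2 + (-2 - 4)*2 = 2 - 6*2 = 2 - 12 = -10)
-464 - 325*m(x(2), 9) = -464 - 325*(-10) = -464 + 3250 = 2786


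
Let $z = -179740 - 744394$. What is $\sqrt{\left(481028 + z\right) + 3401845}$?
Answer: $\sqrt{2958739} \approx 1720.1$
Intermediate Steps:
$z = -924134$
$\sqrt{\left(481028 + z\right) + 3401845} = \sqrt{\left(481028 - 924134\right) + 3401845} = \sqrt{-443106 + 3401845} = \sqrt{2958739}$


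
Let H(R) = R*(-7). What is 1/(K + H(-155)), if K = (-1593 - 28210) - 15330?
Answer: -1/44048 ≈ -2.2703e-5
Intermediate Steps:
H(R) = -7*R
K = -45133 (K = -29803 - 15330 = -45133)
1/(K + H(-155)) = 1/(-45133 - 7*(-155)) = 1/(-45133 + 1085) = 1/(-44048) = -1/44048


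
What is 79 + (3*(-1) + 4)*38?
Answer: 117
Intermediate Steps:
79 + (3*(-1) + 4)*38 = 79 + (-3 + 4)*38 = 79 + 1*38 = 79 + 38 = 117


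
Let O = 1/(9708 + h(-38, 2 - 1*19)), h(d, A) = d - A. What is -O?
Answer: -1/9687 ≈ -0.00010323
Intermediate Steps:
O = 1/9687 (O = 1/(9708 + (-38 - (2 - 1*19))) = 1/(9708 + (-38 - (2 - 19))) = 1/(9708 + (-38 - 1*(-17))) = 1/(9708 + (-38 + 17)) = 1/(9708 - 21) = 1/9687 ≈ 0.00010323)
-O = -1*1/9687 = -1/9687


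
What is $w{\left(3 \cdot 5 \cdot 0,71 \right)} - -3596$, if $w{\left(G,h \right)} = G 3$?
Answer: $3596$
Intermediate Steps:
$w{\left(G,h \right)} = 3 G$
$w{\left(3 \cdot 5 \cdot 0,71 \right)} - -3596 = 3 \cdot 3 \cdot 5 \cdot 0 - -3596 = 3 \cdot 15 \cdot 0 + 3596 = 3 \cdot 0 + 3596 = 0 + 3596 = 3596$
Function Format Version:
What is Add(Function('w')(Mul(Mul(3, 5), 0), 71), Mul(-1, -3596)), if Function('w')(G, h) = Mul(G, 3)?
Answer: 3596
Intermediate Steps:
Function('w')(G, h) = Mul(3, G)
Add(Function('w')(Mul(Mul(3, 5), 0), 71), Mul(-1, -3596)) = Add(Mul(3, Mul(Mul(3, 5), 0)), Mul(-1, -3596)) = Add(Mul(3, Mul(15, 0)), 3596) = Add(Mul(3, 0), 3596) = Add(0, 3596) = 3596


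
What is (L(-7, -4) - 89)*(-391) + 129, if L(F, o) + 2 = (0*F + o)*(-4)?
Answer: 29454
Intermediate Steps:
L(F, o) = -2 - 4*o (L(F, o) = -2 + (0*F + o)*(-4) = -2 + (0 + o)*(-4) = -2 + o*(-4) = -2 - 4*o)
(L(-7, -4) - 89)*(-391) + 129 = ((-2 - 4*(-4)) - 89)*(-391) + 129 = ((-2 + 16) - 89)*(-391) + 129 = (14 - 89)*(-391) + 129 = -75*(-391) + 129 = 29325 + 129 = 29454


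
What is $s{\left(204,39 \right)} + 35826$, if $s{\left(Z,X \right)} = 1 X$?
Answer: $35865$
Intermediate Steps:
$s{\left(Z,X \right)} = X$
$s{\left(204,39 \right)} + 35826 = 39 + 35826 = 35865$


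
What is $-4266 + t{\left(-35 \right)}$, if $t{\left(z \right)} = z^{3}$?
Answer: $-47141$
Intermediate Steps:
$-4266 + t{\left(-35 \right)} = -4266 + \left(-35\right)^{3} = -4266 - 42875 = -47141$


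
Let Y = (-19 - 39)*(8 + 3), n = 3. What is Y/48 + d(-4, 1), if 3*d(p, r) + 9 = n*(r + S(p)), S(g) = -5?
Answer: -487/24 ≈ -20.292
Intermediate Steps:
Y = -638 (Y = -58*11 = -638)
d(p, r) = -8 + r (d(p, r) = -3 + (3*(r - 5))/3 = -3 + (3*(-5 + r))/3 = -3 + (-15 + 3*r)/3 = -3 + (-5 + r) = -8 + r)
Y/48 + d(-4, 1) = -638/48 + (-8 + 1) = (1/48)*(-638) - 7 = -319/24 - 7 = -487/24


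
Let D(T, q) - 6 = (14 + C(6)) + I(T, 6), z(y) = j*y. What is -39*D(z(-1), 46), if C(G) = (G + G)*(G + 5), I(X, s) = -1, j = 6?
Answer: -5889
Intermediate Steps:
z(y) = 6*y
C(G) = 2*G*(5 + G) (C(G) = (2*G)*(5 + G) = 2*G*(5 + G))
D(T, q) = 151 (D(T, q) = 6 + ((14 + 2*6*(5 + 6)) - 1) = 6 + ((14 + 2*6*11) - 1) = 6 + ((14 + 132) - 1) = 6 + (146 - 1) = 6 + 145 = 151)
-39*D(z(-1), 46) = -39*151 = -5889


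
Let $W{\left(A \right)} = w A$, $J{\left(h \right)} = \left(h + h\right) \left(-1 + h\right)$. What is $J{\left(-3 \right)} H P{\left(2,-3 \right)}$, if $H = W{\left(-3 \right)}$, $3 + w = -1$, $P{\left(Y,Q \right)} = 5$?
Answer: $1440$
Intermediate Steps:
$J{\left(h \right)} = 2 h \left(-1 + h\right)$
$w = -4$ ($w = -3 - 1 = -4$)
$W{\left(A \right)} = - 4 A$
$H = 12$ ($H = \left(-4\right) \left(-3\right) = 12$)
$J{\left(-3 \right)} H P{\left(2,-3 \right)} = 2 \left(-3\right) \left(-1 - 3\right) 12 \cdot 5 = 2 \left(-3\right) \left(-4\right) 12 \cdot 5 = 24 \cdot 12 \cdot 5 = 288 \cdot 5 = 1440$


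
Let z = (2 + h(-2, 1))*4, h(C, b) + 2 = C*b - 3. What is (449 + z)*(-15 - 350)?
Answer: -156585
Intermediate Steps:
h(C, b) = -5 + C*b (h(C, b) = -2 + (C*b - 3) = -2 + (-3 + C*b) = -5 + C*b)
z = -20 (z = (2 + (-5 - 2*1))*4 = (2 + (-5 - 2))*4 = (2 - 7)*4 = -5*4 = -20)
(449 + z)*(-15 - 350) = (449 - 20)*(-15 - 350) = 429*(-365) = -156585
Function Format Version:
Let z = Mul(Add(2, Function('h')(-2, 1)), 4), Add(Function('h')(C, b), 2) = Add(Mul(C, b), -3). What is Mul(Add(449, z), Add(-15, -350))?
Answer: -156585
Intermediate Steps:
Function('h')(C, b) = Add(-5, Mul(C, b)) (Function('h')(C, b) = Add(-2, Add(Mul(C, b), -3)) = Add(-2, Add(-3, Mul(C, b))) = Add(-5, Mul(C, b)))
z = -20 (z = Mul(Add(2, Add(-5, Mul(-2, 1))), 4) = Mul(Add(2, Add(-5, -2)), 4) = Mul(Add(2, -7), 4) = Mul(-5, 4) = -20)
Mul(Add(449, z), Add(-15, -350)) = Mul(Add(449, -20), Add(-15, -350)) = Mul(429, -365) = -156585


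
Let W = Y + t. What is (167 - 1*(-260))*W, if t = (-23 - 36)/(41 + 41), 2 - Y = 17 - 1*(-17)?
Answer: -1145641/82 ≈ -13971.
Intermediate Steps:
Y = -32 (Y = 2 - (17 - 1*(-17)) = 2 - (17 + 17) = 2 - 1*34 = 2 - 34 = -32)
t = -59/82 ≈ -0.71951
W = -2683/82 (W = -32 - 59/82 = -2683/82 ≈ -32.719)
(167 - 1*(-260))*W = (167 - 1*(-260))*(-2683/82) = (167 + 260)*(-2683/82) = 427*(-2683/82) = -1145641/82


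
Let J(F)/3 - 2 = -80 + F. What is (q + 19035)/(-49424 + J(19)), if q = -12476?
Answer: -6559/49601 ≈ -0.13224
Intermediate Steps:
J(F) = -234 + 3*F (J(F) = 6 + 3*(-80 + F) = 6 + (-240 + 3*F) = -234 + 3*F)
(q + 19035)/(-49424 + J(19)) = (-12476 + 19035)/(-49424 + (-234 + 3*19)) = 6559/(-49424 + (-234 + 57)) = 6559/(-49424 - 177) = 6559/(-49601) = 6559*(-1/49601) = -6559/49601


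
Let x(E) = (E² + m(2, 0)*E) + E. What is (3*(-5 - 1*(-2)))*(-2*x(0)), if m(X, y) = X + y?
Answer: 0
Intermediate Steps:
x(E) = E² + 3*E (x(E) = (E² + (2 + 0)*E) + E = (E² + 2*E) + E = E² + 3*E)
(3*(-5 - 1*(-2)))*(-2*x(0)) = (3*(-5 - 1*(-2)))*(-0*(3 + 0)) = (3*(-5 + 2))*(-0*3) = (3*(-3))*(-2*0) = -9*0 = 0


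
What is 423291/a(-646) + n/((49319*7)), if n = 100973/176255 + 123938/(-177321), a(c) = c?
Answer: -652461536903221342741/995745604335051270 ≈ -655.25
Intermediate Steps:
n = -3940058857/31253712855 (n = 100973*(1/176255) + 123938*(-1/177321) = 100973/176255 - 123938/177321 = -3940058857/31253712855 ≈ -0.12607)
423291/a(-646) + n/((49319*7)) = 423291/(-646) - 3940058857/(31253712855*(49319*7)) = 423291*(-1/646) - 3940058857/31253712855/345233 = -423291/646 - 3940058857/31253712855*1/345233 = -423291/646 - 562865551/1541401864295745 = -652461536903221342741/995745604335051270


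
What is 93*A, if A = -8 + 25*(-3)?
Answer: -7719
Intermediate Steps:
A = -83 (A = -8 - 75 = -83)
93*A = 93*(-83) = -7719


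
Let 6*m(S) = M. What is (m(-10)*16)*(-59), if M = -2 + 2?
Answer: 0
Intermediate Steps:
M = 0
m(S) = 0 (m(S) = (⅙)*0 = 0)
(m(-10)*16)*(-59) = (0*16)*(-59) = 0*(-59) = 0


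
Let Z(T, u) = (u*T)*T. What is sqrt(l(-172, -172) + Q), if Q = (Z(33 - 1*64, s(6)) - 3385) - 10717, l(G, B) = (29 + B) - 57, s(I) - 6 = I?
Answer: I*sqrt(2770) ≈ 52.631*I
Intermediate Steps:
s(I) = 6 + I
Z(T, u) = u*T**2 (Z(T, u) = (T*u)*T = u*T**2)
l(G, B) = -28 + B
Q = -2570 (Q = ((6 + 6)*(33 - 1*64)**2 - 3385) - 10717 = (12*(33 - 64)**2 - 3385) - 10717 = (12*(-31)**2 - 3385) - 10717 = (12*961 - 3385) - 10717 = (11532 - 3385) - 10717 = 8147 - 10717 = -2570)
sqrt(l(-172, -172) + Q) = sqrt((-28 - 172) - 2570) = sqrt(-200 - 2570) = sqrt(-2770) = I*sqrt(2770)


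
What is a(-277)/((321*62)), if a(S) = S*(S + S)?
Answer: 76729/9951 ≈ 7.7107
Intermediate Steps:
a(S) = 2*S² (a(S) = S*(2*S) = 2*S²)
a(-277)/((321*62)) = (2*(-277)²)/((321*62)) = (2*76729)/19902 = 153458*(1/19902) = 76729/9951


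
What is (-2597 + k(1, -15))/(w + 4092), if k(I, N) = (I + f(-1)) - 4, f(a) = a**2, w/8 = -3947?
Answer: 2599/27484 ≈ 0.094564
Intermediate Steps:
w = -31576 (w = 8*(-3947) = -31576)
k(I, N) = -3 + I (k(I, N) = (I + (-1)**2) - 4 = (I + 1) - 4 = (1 + I) - 4 = -3 + I)
(-2597 + k(1, -15))/(w + 4092) = (-2597 + (-3 + 1))/(-31576 + 4092) = (-2597 - 2)/(-27484) = -2599*(-1/27484) = 2599/27484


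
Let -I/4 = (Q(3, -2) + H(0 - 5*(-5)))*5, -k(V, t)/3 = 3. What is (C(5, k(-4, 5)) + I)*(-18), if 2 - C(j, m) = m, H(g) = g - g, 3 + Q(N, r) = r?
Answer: -1998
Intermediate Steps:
Q(N, r) = -3 + r
k(V, t) = -9 (k(V, t) = -3*3 = -9)
H(g) = 0
C(j, m) = 2 - m
I = 100 (I = -4*((-3 - 2) + 0)*5 = -4*(-5 + 0)*5 = -(-20)*5 = -4*(-25) = 100)
(C(5, k(-4, 5)) + I)*(-18) = ((2 - 1*(-9)) + 100)*(-18) = ((2 + 9) + 100)*(-18) = (11 + 100)*(-18) = 111*(-18) = -1998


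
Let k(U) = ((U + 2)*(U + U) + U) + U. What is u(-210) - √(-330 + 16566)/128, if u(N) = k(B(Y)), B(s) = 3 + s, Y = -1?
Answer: 20 - 3*√451/64 ≈ 19.005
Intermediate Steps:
k(U) = 2*U + 2*U*(2 + U) (k(U) = ((2 + U)*(2*U) + U) + U = (2*U*(2 + U) + U) + U = (U + 2*U*(2 + U)) + U = 2*U + 2*U*(2 + U))
u(N) = 20 (u(N) = 2*(3 - 1)*(3 + (3 - 1)) = 2*2*(3 + 2) = 2*2*5 = 20)
u(-210) - √(-330 + 16566)/128 = 20 - √(-330 + 16566)/128 = 20 - √16236/128 = 20 - 6*√451/128 = 20 - 3*√451/64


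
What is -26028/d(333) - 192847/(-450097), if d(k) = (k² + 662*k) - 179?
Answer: 13036829104/37263080533 ≈ 0.34986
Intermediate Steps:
d(k) = -179 + k² + 662*k
-26028/d(333) - 192847/(-450097) = -26028/(-179 + 333² + 662*333) - 192847/(-450097) = -26028/(-179 + 110889 + 220446) - 192847*(-1/450097) = -26028/331156 + 192847/450097 = -26028*1/331156 + 192847/450097 = -6507/82789 + 192847/450097 = 13036829104/37263080533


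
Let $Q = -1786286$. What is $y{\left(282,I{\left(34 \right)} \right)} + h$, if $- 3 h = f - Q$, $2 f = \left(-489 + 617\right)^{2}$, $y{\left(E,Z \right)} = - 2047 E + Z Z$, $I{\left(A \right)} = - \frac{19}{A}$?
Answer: $- \frac{4076332357}{3468} \approx -1.1754 \cdot 10^{6}$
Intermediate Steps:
$y{\left(E,Z \right)} = Z^{2} - 2047 E$ ($y{\left(E,Z \right)} = - 2047 E + Z^{2} = Z^{2} - 2047 E$)
$f = 8192$ ($f = \frac{\left(-489 + 617\right)^{2}}{2} = \frac{128^{2}}{2} = \frac{1}{2} \cdot 16384 = 8192$)
$h = - \frac{1794478}{3}$ ($h = - \frac{8192 - -1786286}{3} = - \frac{8192 + 1786286}{3} = \left(- \frac{1}{3}\right) 1794478 = - \frac{1794478}{3} \approx -5.9816 \cdot 10^{5}$)
$y{\left(282,I{\left(34 \right)} \right)} + h = \left(\left(- \frac{19}{34}\right)^{2} - 577254\right) - \frac{1794478}{3} = \left(\frac{361}{1156} - 577254\right) - \frac{1794478}{3} = - \frac{667305263}{1156} - \frac{1794478}{3} = - \frac{4076332357}{3468}$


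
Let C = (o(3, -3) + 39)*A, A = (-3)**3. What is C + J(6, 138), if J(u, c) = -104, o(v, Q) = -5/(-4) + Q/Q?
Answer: -4871/4 ≈ -1217.8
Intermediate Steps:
o(v, Q) = 9/4 (o(v, Q) = -5*(-1/4) + 1 = 5/4 + 1 = 9/4)
A = -27
C = -4455/4 (C = (9/4 + 39)*(-27) = (165/4)*(-27) = -4455/4 ≈ -1113.8)
C + J(6, 138) = -4455/4 - 104 = -4871/4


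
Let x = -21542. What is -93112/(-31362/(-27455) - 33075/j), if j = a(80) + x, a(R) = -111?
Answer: -55353511803880/1587155511 ≈ -34876.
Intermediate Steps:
j = -21653 (j = -111 - 21542 = -21653)
-93112/(-31362/(-27455) - 33075/j) = -93112/(-31362/(-27455) - 33075/(-21653)) = -93112/(-31362*(-1/27455) - 33075*(-1/21653)) = -93112/(31362/27455 + 33075/21653) = -93112/1587155511/594483115 = -93112*594483115/1587155511 = -55353511803880/1587155511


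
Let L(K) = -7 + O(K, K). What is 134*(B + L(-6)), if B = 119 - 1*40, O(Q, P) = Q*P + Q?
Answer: 13668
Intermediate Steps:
O(Q, P) = Q + P*Q (O(Q, P) = P*Q + Q = Q + P*Q)
L(K) = -7 + K*(1 + K)
B = 79 (B = 119 - 40 = 79)
134*(B + L(-6)) = 134*(79 + (-7 - 6*(1 - 6))) = 134*(79 + (-7 - 6*(-5))) = 134*(79 + (-7 + 30)) = 134*(79 + 23) = 134*102 = 13668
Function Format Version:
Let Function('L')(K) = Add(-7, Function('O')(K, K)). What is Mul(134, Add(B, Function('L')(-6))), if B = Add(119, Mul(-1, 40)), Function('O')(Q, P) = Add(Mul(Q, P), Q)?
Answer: 13668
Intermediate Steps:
Function('O')(Q, P) = Add(Q, Mul(P, Q)) (Function('O')(Q, P) = Add(Mul(P, Q), Q) = Add(Q, Mul(P, Q)))
Function('L')(K) = Add(-7, Mul(K, Add(1, K)))
B = 79 (B = Add(119, -40) = 79)
Mul(134, Add(B, Function('L')(-6))) = Mul(134, Add(79, Add(-7, Mul(-6, Add(1, -6))))) = Mul(134, Add(79, Add(-7, Mul(-6, -5)))) = Mul(134, Add(79, Add(-7, 30))) = Mul(134, Add(79, 23)) = Mul(134, 102) = 13668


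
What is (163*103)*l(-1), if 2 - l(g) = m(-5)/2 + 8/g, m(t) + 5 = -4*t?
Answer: 83945/2 ≈ 41973.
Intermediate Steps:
m(t) = -5 - 4*t
l(g) = -11/2 - 8/g (l(g) = 2 - ((-5 - 4*(-5))/2 + 8/g) = 2 - ((-5 + 20)*(½) + 8/g) = 2 - (15*(½) + 8/g) = 2 - (15/2 + 8/g) = 2 + (-15/2 - 8/g) = -11/2 - 8/g)
(163*103)*l(-1) = (163*103)*(-11/2 - 8/(-1)) = 16789*(-11/2 - 8*(-1)) = 16789*(-11/2 + 8) = 16789*(5/2) = 83945/2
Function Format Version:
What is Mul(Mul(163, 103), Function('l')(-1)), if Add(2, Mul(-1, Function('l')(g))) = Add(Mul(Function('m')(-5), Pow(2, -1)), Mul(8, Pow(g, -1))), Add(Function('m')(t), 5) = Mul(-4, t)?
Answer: Rational(83945, 2) ≈ 41973.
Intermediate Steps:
Function('m')(t) = Add(-5, Mul(-4, t))
Function('l')(g) = Add(Rational(-11, 2), Mul(-8, Pow(g, -1))) (Function('l')(g) = Add(2, Mul(-1, Add(Mul(Add(-5, Mul(-4, -5)), Pow(2, -1)), Mul(8, Pow(g, -1))))) = Add(2, Mul(-1, Add(Mul(Add(-5, 20), Rational(1, 2)), Mul(8, Pow(g, -1))))) = Add(2, Mul(-1, Add(Mul(15, Rational(1, 2)), Mul(8, Pow(g, -1))))) = Add(2, Mul(-1, Add(Rational(15, 2), Mul(8, Pow(g, -1))))) = Add(2, Add(Rational(-15, 2), Mul(-8, Pow(g, -1)))) = Add(Rational(-11, 2), Mul(-8, Pow(g, -1))))
Mul(Mul(163, 103), Function('l')(-1)) = Mul(Mul(163, 103), Add(Rational(-11, 2), Mul(-8, Pow(-1, -1)))) = Mul(16789, Add(Rational(-11, 2), Mul(-8, -1))) = Mul(16789, Add(Rational(-11, 2), 8)) = Mul(16789, Rational(5, 2)) = Rational(83945, 2)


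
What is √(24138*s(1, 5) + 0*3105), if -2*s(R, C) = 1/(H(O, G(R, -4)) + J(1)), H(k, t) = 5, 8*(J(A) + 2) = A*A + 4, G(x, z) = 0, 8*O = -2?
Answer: 18*I*√8642/29 ≈ 57.701*I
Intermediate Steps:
O = -¼ (O = (⅛)*(-2) = -¼ ≈ -0.25000)
J(A) = -3/2 + A²/8 (J(A) = -2 + (A*A + 4)/8 = -2 + (A² + 4)/8 = -2 + (4 + A²)/8 = -2 + (½ + A²/8) = -3/2 + A²/8)
s(R, C) = -4/29 (s(R, C) = -1/(2*(5 + (-3/2 + (⅛)*1²))) = -1/(2*(5 + (-3/2 + (⅛)*1))) = -1/(2*(5 + (-3/2 + ⅛))) = -1/(2*(5 - 11/8)) = -1/(2*29/8) = -½*8/29 = -4/29)
√(24138*s(1, 5) + 0*3105) = √(24138*(-4/29) + 0*3105) = √(-96552/29 + 0) = √(-96552/29) = 18*I*√8642/29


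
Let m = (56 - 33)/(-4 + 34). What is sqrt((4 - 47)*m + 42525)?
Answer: sqrt(38242830)/30 ≈ 206.14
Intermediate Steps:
m = 23/30 ≈ 0.76667
sqrt((4 - 47)*m + 42525) = sqrt((4 - 47)*(23/30) + 42525) = sqrt(-43*23/30 + 42525) = sqrt(-989/30 + 42525) = sqrt(1274761/30) = sqrt(38242830)/30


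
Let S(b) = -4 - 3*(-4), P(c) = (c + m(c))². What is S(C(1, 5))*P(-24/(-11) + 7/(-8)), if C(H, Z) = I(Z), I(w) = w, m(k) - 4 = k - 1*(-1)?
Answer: 112225/242 ≈ 463.74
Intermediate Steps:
m(k) = 5 + k (m(k) = 4 + (k - 1*(-1)) = 4 + (k + 1) = 4 + (1 + k) = 5 + k)
C(H, Z) = Z
P(c) = (5 + 2*c)² (P(c) = (c + (5 + c))² = (5 + 2*c)²)
S(b) = 8 (S(b) = -4 + 12 = 8)
S(C(1, 5))*P(-24/(-11) + 7/(-8)) = 8*(5 + 2*(-24/(-11) + 7/(-8)))² = 8*(5 + 2*(-24*(-1/11) + 7*(-⅛)))² = 8*(5 + 2*(24/11 - 7/8))² = 8*(5 + 2*(115/88))² = 8*(5 + 115/44)² = 8*(335/44)² = 8*(112225/1936) = 112225/242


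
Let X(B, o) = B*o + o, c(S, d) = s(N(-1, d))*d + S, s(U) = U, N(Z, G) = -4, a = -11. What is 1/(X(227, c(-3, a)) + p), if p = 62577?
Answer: 1/71925 ≈ 1.3903e-5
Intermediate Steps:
c(S, d) = S - 4*d (c(S, d) = -4*d + S = S - 4*d)
X(B, o) = o + B*o
1/(X(227, c(-3, a)) + p) = 1/((-3 - 4*(-11))*(1 + 227) + 62577) = 1/((-3 + 44)*228 + 62577) = 1/(41*228 + 62577) = 1/(9348 + 62577) = 1/71925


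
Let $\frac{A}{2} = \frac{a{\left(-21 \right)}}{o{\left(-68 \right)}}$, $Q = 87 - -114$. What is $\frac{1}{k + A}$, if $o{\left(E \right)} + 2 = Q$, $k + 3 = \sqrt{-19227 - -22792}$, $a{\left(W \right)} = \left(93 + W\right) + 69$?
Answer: $\frac{12537}{28215668} + \frac{39601 \sqrt{3565}}{141078340} \approx 0.017204$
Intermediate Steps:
$a{\left(W \right)} = 162 + W$
$Q = 201$ ($Q = 87 + 114 = 201$)
$k = -3 + \sqrt{3565}$ ($k = -3 + \sqrt{-19227 - -22792} = -3 + \sqrt{-19227 + 22792} = -3 + \sqrt{3565} \approx 56.708$)
$o{\left(E \right)} = 199$ ($o{\left(E \right)} = -2 + 201 = 199$)
$A = \frac{282}{199}$ ($A = 2 \frac{162 - 21}{199} = 2 \cdot 141 \cdot \frac{1}{199} = 2 \cdot \frac{141}{199} = \frac{282}{199} \approx 1.4171$)
$\frac{1}{k + A} = \frac{1}{\left(-3 + \sqrt{3565}\right) + \frac{282}{199}} = \frac{1}{- \frac{315}{199} + \sqrt{3565}}$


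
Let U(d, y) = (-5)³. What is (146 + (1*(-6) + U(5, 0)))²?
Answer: 225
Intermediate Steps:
U(d, y) = -125
(146 + (1*(-6) + U(5, 0)))² = (146 + (1*(-6) - 125))² = (146 + (-6 - 125))² = (146 - 131)² = 15² = 225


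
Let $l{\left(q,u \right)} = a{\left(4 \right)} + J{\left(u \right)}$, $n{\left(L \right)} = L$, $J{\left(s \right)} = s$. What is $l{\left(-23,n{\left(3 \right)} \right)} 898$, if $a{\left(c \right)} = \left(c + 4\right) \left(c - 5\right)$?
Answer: $-4490$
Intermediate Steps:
$a{\left(c \right)} = \left(-5 + c\right) \left(4 + c\right)$ ($a{\left(c \right)} = \left(4 + c\right) \left(-5 + c\right) = \left(-5 + c\right) \left(4 + c\right)$)
$l{\left(q,u \right)} = -8 + u$ ($l{\left(q,u \right)} = \left(-20 + 4^{2} - 4\right) + u = \left(-20 + 16 - 4\right) + u = -8 + u$)
$l{\left(-23,n{\left(3 \right)} \right)} 898 = \left(-8 + 3\right) 898 = \left(-5\right) 898 = -4490$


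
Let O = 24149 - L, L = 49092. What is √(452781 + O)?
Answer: √427838 ≈ 654.09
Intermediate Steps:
O = -24943 (O = 24149 - 1*49092 = 24149 - 49092 = -24943)
√(452781 + O) = √(452781 - 24943) = √427838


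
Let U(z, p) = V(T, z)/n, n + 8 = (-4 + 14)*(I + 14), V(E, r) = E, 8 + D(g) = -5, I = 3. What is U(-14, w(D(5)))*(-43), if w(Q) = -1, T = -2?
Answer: 43/81 ≈ 0.53086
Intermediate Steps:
D(g) = -13 (D(g) = -8 - 5 = -13)
n = 162 (n = -8 + (-4 + 14)*(3 + 14) = -8 + 10*17 = -8 + 170 = 162)
U(z, p) = -1/81 (U(z, p) = -2/162 = -2*1/162 = -1/81)
U(-14, w(D(5)))*(-43) = -1/81*(-43) = 43/81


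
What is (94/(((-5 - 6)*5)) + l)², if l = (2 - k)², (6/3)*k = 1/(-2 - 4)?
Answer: 434263921/62726400 ≈ 6.9231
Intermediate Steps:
k = -1/12 (k = 1/(2*(-2 - 4)) = (½)/(-6) = (½)*(-⅙) = -1/12 ≈ -0.083333)
l = 625/144 (l = (2 - 1*(-1/12))² = (2 + 1/12)² = (25/12)² = 625/144 ≈ 4.3403)
(94/(((-5 - 6)*5)) + l)² = (94/(((-5 - 6)*5)) + 625/144)² = (94/((-11*5)) + 625/144)² = (94/(-55) + 625/144)² = (94*(-1/55) + 625/144)² = (-94/55 + 625/144)² = (20839/7920)² = 434263921/62726400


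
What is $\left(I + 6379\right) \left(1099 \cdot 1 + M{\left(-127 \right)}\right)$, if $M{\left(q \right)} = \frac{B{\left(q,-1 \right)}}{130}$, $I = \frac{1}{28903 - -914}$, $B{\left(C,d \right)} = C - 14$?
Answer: $\frac{13573716587738}{1938105} \approx 7.0036 \cdot 10^{6}$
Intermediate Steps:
$B{\left(C,d \right)} = -14 + C$
$I = \frac{1}{29817}$ ($I = \frac{1}{28903 + \left(-100 + 1014\right)} = \frac{1}{28903 + 914} = \frac{1}{29817} \approx 3.3538 \cdot 10^{-5}$)
$M{\left(q \right)} = - \frac{7}{65} + \frac{q}{130}$ ($M{\left(q \right)} = \frac{-14 + q}{130} = \left(-14 + q\right) \frac{1}{130} = - \frac{7}{65} + \frac{q}{130}$)
$\left(I + 6379\right) \left(1099 \cdot 1 + M{\left(-127 \right)}\right) = \left(\frac{1}{29817} + 6379\right) \left(1099 \cdot 1 + \left(- \frac{7}{65} + \frac{1}{130} \left(-127\right)\right)\right) = \frac{190202644 \left(1099 - \frac{141}{130}\right)}{29817} = \frac{190202644}{29817} \cdot \frac{142729}{130} = \frac{13573716587738}{1938105}$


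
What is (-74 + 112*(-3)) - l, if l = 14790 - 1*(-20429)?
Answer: -35629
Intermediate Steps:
l = 35219 (l = 14790 + 20429 = 35219)
(-74 + 112*(-3)) - l = (-74 + 112*(-3)) - 1*35219 = (-74 - 336) - 35219 = -410 - 35219 = -35629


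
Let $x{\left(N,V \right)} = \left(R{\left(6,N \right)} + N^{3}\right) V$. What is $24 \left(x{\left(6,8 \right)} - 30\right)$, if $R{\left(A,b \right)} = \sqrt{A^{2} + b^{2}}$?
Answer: $40752 + 1152 \sqrt{2} \approx 42381.0$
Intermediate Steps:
$x{\left(N,V \right)} = V \left(N^{3} + \sqrt{36 + N^{2}}\right)$ ($x{\left(N,V \right)} = \left(\sqrt{6^{2} + N^{2}} + N^{3}\right) V = \left(\sqrt{36 + N^{2}} + N^{3}\right) V = \left(N^{3} + \sqrt{36 + N^{2}}\right) V = V \left(N^{3} + \sqrt{36 + N^{2}}\right)$)
$24 \left(x{\left(6,8 \right)} - 30\right) = 24 \left(8 \left(6^{3} + \sqrt{36 + 6^{2}}\right) - 30\right) = 24 \left(8 \left(216 + \sqrt{36 + 36}\right) - 30\right) = 24 \left(8 \left(216 + \sqrt{72}\right) - 30\right) = 24 \left(8 \left(216 + 6 \sqrt{2}\right) - 30\right) = 24 \left(\left(1728 + 48 \sqrt{2}\right) - 30\right) = 24 \left(1698 + 48 \sqrt{2}\right) = 40752 + 1152 \sqrt{2}$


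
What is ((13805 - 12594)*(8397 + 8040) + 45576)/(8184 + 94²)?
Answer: 19950783/17020 ≈ 1172.2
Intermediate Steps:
((13805 - 12594)*(8397 + 8040) + 45576)/(8184 + 94²) = (1211*16437 + 45576)/(8184 + 8836) = (19905207 + 45576)/17020 = 19950783*(1/17020) = 19950783/17020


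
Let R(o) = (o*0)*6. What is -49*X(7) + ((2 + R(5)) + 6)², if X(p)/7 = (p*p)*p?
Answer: -117585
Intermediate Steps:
R(o) = 0 (R(o) = 0*6 = 0)
X(p) = 7*p³ (X(p) = 7*((p*p)*p) = 7*(p²*p) = 7*p³)
-49*X(7) + ((2 + R(5)) + 6)² = -343*7³ + ((2 + 0) + 6)² = -343*343 + (2 + 6)² = -49*2401 + 8² = -117649 + 64 = -117585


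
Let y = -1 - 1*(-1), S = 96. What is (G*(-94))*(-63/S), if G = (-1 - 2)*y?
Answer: 0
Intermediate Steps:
y = 0 (y = -1 + 1 = 0)
G = 0 (G = (-1 - 2)*0 = -3*0 = 0)
(G*(-94))*(-63/S) = (0*(-94))*(-63/96) = 0*(-63*1/96) = 0*(-21/32) = 0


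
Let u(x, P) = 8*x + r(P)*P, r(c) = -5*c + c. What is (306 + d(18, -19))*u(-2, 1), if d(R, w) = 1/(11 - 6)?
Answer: -6124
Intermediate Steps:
r(c) = -4*c
d(R, w) = 1/5
u(x, P) = -4*P**2 + 8*x (u(x, P) = 8*x + (-4*P)*P = 8*x - 4*P**2 = -4*P**2 + 8*x)
(306 + d(18, -19))*u(-2, 1) = (306 + 1/5)*(-4*1**2 + 8*(-2)) = 1531*(-4*1 - 16)/5 = 1531*(-4 - 16)/5 = (1531/5)*(-20) = -6124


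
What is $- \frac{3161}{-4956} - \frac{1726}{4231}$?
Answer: $\frac{4820135}{20968836} \approx 0.22987$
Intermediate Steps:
$- \frac{3161}{-4956} - \frac{1726}{4231} = \left(-3161\right) \left(- \frac{1}{4956}\right) - \frac{1726}{4231} = \frac{3161}{4956} - \frac{1726}{4231} = \frac{4820135}{20968836}$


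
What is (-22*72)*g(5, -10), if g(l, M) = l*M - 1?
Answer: 80784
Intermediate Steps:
g(l, M) = -1 + M*l (g(l, M) = M*l - 1 = -1 + M*l)
(-22*72)*g(5, -10) = (-22*72)*(-1 - 10*5) = -1584*(-1 - 50) = -1584*(-51) = 80784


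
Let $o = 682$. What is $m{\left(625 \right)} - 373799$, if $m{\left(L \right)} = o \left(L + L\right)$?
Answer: $478701$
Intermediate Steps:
$m{\left(L \right)} = 1364 L$ ($m{\left(L \right)} = 682 \left(L + L\right) = 682 \cdot 2 L = 1364 L$)
$m{\left(625 \right)} - 373799 = 1364 \cdot 625 - 373799 = 852500 - 373799 = 478701$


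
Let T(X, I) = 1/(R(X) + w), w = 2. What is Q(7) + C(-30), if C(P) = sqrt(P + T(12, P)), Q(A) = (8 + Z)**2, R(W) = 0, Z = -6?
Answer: 4 + I*sqrt(118)/2 ≈ 4.0 + 5.4314*I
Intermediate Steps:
T(X, I) = 1/2 (T(X, I) = 1/(0 + 2) = 1/2)
Q(A) = 4 (Q(A) = (8 - 6)**2 = 2**2 = 4)
C(P) = sqrt(1/2 + P) (C(P) = sqrt(P + 1/2) = sqrt(1/2 + P))
Q(7) + C(-30) = 4 + sqrt(2 + 4*(-30))/2 = 4 + sqrt(2 - 120)/2 = 4 + sqrt(-118)/2 = 4 + (I*sqrt(118))/2 = 4 + I*sqrt(118)/2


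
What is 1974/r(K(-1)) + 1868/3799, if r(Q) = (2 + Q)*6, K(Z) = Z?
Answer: 1251739/3799 ≈ 329.49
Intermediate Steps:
r(Q) = 12 + 6*Q
1974/r(K(-1)) + 1868/3799 = 1974/(12 + 6*(-1)) + 1868/3799 = 1974/(12 - 6) + 1868*(1/3799) = 1974/6 + 1868/3799 = 1974*(⅙) + 1868/3799 = 329 + 1868/3799 = 1251739/3799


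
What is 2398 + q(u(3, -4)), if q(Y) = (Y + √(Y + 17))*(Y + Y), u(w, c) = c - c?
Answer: 2398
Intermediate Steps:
u(w, c) = 0
q(Y) = 2*Y*(Y + √(17 + Y)) (q(Y) = (Y + √(17 + Y))*(2*Y) = 2*Y*(Y + √(17 + Y)))
2398 + q(u(3, -4)) = 2398 + 2*0*(0 + √(17 + 0)) = 2398 + 2*0*(0 + √17) = 2398 + 2*0*√17 = 2398 + 0 = 2398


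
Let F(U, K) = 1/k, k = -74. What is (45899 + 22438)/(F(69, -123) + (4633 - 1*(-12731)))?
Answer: 5056938/1284935 ≈ 3.9356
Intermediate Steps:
F(U, K) = -1/74 (F(U, K) = 1/(-74) = -1/74)
(45899 + 22438)/(F(69, -123) + (4633 - 1*(-12731))) = (45899 + 22438)/(-1/74 + (4633 - 1*(-12731))) = 68337/(-1/74 + (4633 + 12731)) = 68337/(-1/74 + 17364) = 68337/(1284935/74) = 68337*(74/1284935) = 5056938/1284935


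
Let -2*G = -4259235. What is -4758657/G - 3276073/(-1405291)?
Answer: 192989691927/1995154870795 ≈ 0.096729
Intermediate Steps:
G = 4259235/2 (G = -1/2*(-4259235) = 4259235/2 ≈ 2.1296e+6)
-4758657/G - 3276073/(-1405291) = -4758657/4259235/2 - 3276073/(-1405291) = -4758657*2/4259235 - 3276073*(-1/1405291) = -3172438/1419745 + 3276073/1405291 = 192989691927/1995154870795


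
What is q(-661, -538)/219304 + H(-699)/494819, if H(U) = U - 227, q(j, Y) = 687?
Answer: 136865149/108515785976 ≈ 0.0012612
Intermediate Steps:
H(U) = -227 + U
q(-661, -538)/219304 + H(-699)/494819 = 687/219304 + (-227 - 699)/494819 = 687*(1/219304) - 926*1/494819 = 687/219304 - 926/494819 = 136865149/108515785976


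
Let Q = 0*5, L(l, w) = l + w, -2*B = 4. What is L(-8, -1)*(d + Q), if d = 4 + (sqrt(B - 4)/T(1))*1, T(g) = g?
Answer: -36 - 9*I*sqrt(6) ≈ -36.0 - 22.045*I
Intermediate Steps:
B = -2 (B = -1/2*4 = -2)
Q = 0
d = 4 + I*sqrt(6) (d = 4 + (sqrt(-2 - 4)/1)*1 = 4 + (sqrt(-6)*1)*1 = 4 + ((I*sqrt(6))*1)*1 = 4 + (I*sqrt(6))*1 = 4 + I*sqrt(6) ≈ 4.0 + 2.4495*I)
L(-8, -1)*(d + Q) = (-8 - 1)*((4 + I*sqrt(6)) + 0) = -9*(4 + I*sqrt(6)) = -36 - 9*I*sqrt(6)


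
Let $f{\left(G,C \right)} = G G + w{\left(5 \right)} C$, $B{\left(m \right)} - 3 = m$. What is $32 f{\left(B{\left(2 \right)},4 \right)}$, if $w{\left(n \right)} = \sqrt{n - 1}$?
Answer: $1056$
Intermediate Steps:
$B{\left(m \right)} = 3 + m$
$w{\left(n \right)} = \sqrt{-1 + n}$
$f{\left(G,C \right)} = G^{2} + 2 C$ ($f{\left(G,C \right)} = G G + \sqrt{-1 + 5} C = G^{2} + \sqrt{4} C = G^{2} + 2 C$)
$32 f{\left(B{\left(2 \right)},4 \right)} = 32 \left(\left(3 + 2\right)^{2} + 2 \cdot 4\right) = 32 \left(5^{2} + 8\right) = 32 \left(25 + 8\right) = 32 \cdot 33 = 1056$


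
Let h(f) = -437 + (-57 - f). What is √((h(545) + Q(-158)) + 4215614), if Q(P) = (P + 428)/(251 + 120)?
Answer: √580098417745/371 ≈ 2052.9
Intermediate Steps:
Q(P) = 428/371 + P/371 (Q(P) = (428 + P)/371 = (428 + P)*(1/371) = 428/371 + P/371)
h(f) = -494 - f
√((h(545) + Q(-158)) + 4215614) = √(((-494 - 1*545) + (428/371 + (1/371)*(-158))) + 4215614) = √(((-494 - 545) + (428/371 - 158/371)) + 4215614) = √((-1039 + 270/371) + 4215614) = √(-385199/371 + 4215614) = √(1563607595/371) = √580098417745/371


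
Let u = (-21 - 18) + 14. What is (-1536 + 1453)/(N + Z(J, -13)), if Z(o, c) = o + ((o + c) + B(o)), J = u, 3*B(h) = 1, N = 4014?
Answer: -249/11854 ≈ -0.021006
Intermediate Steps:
B(h) = 1/3 (B(h) = (1/3)*1 = 1/3)
u = -25 (u = -39 + 14 = -25)
J = -25
Z(o, c) = 1/3 + c + 2*o (Z(o, c) = o + ((o + c) + 1/3) = o + ((c + o) + 1/3) = o + (1/3 + c + o) = 1/3 + c + 2*o)
(-1536 + 1453)/(N + Z(J, -13)) = (-1536 + 1453)/(4014 + (1/3 - 13 + 2*(-25))) = -83/(4014 + (1/3 - 13 - 50)) = -83/(4014 - 188/3) = -83/11854/3 = -83*3/11854 = -249/11854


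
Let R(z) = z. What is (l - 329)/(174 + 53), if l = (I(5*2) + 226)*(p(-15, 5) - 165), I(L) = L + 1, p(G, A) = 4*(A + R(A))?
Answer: -29954/227 ≈ -131.96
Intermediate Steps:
p(G, A) = 8*A (p(G, A) = 4*(A + A) = 4*(2*A) = 8*A)
I(L) = 1 + L
l = -29625 (l = ((1 + 5*2) + 226)*(8*5 - 165) = ((1 + 10) + 226)*(40 - 165) = (11 + 226)*(-125) = 237*(-125) = -29625)
(l - 329)/(174 + 53) = (-29625 - 329)/(174 + 53) = -29954/227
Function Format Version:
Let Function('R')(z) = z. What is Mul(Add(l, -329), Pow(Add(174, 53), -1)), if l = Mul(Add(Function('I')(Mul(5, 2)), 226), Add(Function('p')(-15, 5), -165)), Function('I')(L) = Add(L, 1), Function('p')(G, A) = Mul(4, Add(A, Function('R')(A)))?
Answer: Rational(-29954, 227) ≈ -131.96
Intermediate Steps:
Function('p')(G, A) = Mul(8, A) (Function('p')(G, A) = Mul(4, Add(A, A)) = Mul(4, Mul(2, A)) = Mul(8, A))
Function('I')(L) = Add(1, L)
l = -29625 (l = Mul(Add(Add(1, Mul(5, 2)), 226), Add(Mul(8, 5), -165)) = Mul(Add(Add(1, 10), 226), Add(40, -165)) = Mul(Add(11, 226), -125) = Mul(237, -125) = -29625)
Mul(Add(l, -329), Pow(Add(174, 53), -1)) = Mul(Add(-29625, -329), Pow(Add(174, 53), -1)) = Mul(-29954, Pow(227, -1)) = Mul(-29954, Rational(1, 227)) = Rational(-29954, 227)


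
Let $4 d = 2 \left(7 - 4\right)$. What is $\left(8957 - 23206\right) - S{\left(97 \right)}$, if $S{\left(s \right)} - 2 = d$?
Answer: $- \frac{28505}{2} \approx -14253.0$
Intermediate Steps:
$d = \frac{3}{2}$ ($d = \frac{2 \left(7 - 4\right)}{4} = \frac{2 \cdot 3}{4} = \frac{1}{4} \cdot 6 = \frac{3}{2} \approx 1.5$)
$S{\left(s \right)} = \frac{7}{2}$ ($S{\left(s \right)} = 2 + \frac{3}{2} = \frac{7}{2}$)
$\left(8957 - 23206\right) - S{\left(97 \right)} = \left(8957 - 23206\right) - \frac{7}{2} = -14249 - \frac{7}{2} = - \frac{28505}{2}$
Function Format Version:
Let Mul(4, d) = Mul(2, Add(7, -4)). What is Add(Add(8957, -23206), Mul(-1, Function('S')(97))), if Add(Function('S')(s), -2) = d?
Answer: Rational(-28505, 2) ≈ -14253.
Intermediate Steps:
d = Rational(3, 2) (d = Mul(Rational(1, 4), Mul(2, Add(7, -4))) = Mul(Rational(1, 4), Mul(2, 3)) = Mul(Rational(1, 4), 6) = Rational(3, 2) ≈ 1.5000)
Function('S')(s) = Rational(7, 2) (Function('S')(s) = Add(2, Rational(3, 2)) = Rational(7, 2))
Add(Add(8957, -23206), Mul(-1, Function('S')(97))) = Add(Add(8957, -23206), Mul(-1, Rational(7, 2))) = Add(-14249, Rational(-7, 2)) = Rational(-28505, 2)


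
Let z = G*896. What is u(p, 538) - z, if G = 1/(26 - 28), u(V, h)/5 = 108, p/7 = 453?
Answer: 988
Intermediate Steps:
p = 3171 (p = 7*453 = 3171)
u(V, h) = 540 (u(V, h) = 5*108 = 540)
G = -½ (G = 1/(-2) = -½ ≈ -0.50000)
z = -448 (z = -½*896 = -448)
u(p, 538) - z = 540 - 1*(-448) = 540 + 448 = 988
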